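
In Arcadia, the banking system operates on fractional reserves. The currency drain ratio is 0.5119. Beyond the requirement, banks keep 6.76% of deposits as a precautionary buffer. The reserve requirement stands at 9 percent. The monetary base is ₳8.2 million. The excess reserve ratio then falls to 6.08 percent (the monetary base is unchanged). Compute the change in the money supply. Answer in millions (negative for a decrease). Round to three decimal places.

Initially m₁ = (1 + 0.5119) / (0.09 + 0.0676 + 0.5119) ≈ 2.25825, so M₁ = 2.25825 × 8.2 ≈ 18.5176 million.
After the change m₂ = (1 + 0.5119) / (0.09 + 0.0608 + 0.5119) ≈ 2.28142, so M₂ = 2.28142 × 8.2 ≈ 18.7076 million.
ΔM = M₂ − M₁ = 18.7076 − 18.5176 = 0.19 million.

₳0.190 million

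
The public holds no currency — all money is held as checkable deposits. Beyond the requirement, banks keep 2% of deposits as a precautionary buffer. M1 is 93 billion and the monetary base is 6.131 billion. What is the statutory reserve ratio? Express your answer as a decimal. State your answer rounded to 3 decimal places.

Using m = M/MB = 93/6.131 ≈ 15.168814. Since m = (1 + c)/(c + rr + e), the denominator satisfies c + rr + e = (1 + c)/m = (1 + 0) / 15.168814 ≈ 0.065925.
With c = 0 and e = 0.02, the statutory reserve ratio is 0.065925 − 0 − 0.02 = 0.045925.

0.046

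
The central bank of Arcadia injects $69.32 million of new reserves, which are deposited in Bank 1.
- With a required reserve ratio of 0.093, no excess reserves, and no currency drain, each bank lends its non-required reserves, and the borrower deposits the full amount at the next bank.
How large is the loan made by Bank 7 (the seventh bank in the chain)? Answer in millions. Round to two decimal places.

Each bank lends a fraction (1 − rr) = 0.9070 of the deposit it receives, so Bank 7 receives 69.32·0.9070^6 and lends 69.32·0.9070^7 ≈ 35.0033 million.

$35.00 million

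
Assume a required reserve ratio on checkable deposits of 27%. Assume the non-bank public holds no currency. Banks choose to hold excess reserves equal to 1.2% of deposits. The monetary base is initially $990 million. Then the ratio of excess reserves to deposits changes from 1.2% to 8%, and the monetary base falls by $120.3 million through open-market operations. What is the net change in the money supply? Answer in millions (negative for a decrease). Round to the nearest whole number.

Before: m₁ = 1 / (0.27 + 0.012) ≈ 3.5461, MB₁ = 990, so M₁ = 3.5461 × 990 = 3510.639 million.
After: m₂ = 1 / (0.27 + 0.08) ≈ 2.8571, MB₂ = 990 − 120.3 = 869.7, so M₂ = 2.8571 × 869.7 ≈ 2484.8199 million.
ΔM = M₂ − M₁ = 2484.8199 − 3510.639 = -1025.8191 million.

-1026 million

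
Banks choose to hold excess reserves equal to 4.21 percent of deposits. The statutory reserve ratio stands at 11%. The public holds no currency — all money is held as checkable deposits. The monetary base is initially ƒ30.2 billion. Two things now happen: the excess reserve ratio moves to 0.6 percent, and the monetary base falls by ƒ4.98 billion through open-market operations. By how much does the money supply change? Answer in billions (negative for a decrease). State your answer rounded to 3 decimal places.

ƒ18.860 billion

Before: m₁ = 1 / (0.11 + 0.0421) ≈ 6.574622, MB₁ = 30.2, so M₁ = 6.574622 × 30.2 ≈ 198.5536 billion.
After: m₂ = 1 / (0.11 + 0.006) ≈ 8.620690, MB₂ = 30.2 − 4.98 = 25.22, so M₂ = 8.620690 × 25.22 ≈ 217.4138 billion.
ΔM = M₂ − M₁ = 217.4138 − 198.5536 = 18.8602 billion.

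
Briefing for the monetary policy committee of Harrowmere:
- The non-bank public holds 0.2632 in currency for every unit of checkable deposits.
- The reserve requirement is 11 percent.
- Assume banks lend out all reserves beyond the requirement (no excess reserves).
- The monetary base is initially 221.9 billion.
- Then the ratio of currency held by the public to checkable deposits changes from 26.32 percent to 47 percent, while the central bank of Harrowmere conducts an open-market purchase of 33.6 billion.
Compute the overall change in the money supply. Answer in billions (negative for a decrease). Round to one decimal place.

Before: m₁ = (1 + 0.2632) / (0.11 + 0.2632) ≈ 3.38478, MB₁ = 221.9, so M₁ = 3.38478 × 221.9 ≈ 751.0827 billion.
After: m₂ = (1 + 0.47) / (0.11 + 0.47) ≈ 2.53448, MB₂ = 221.9 + 33.6 = 255.5, so M₂ = 2.53448 × 255.5 ≈ 647.5596 billion.
ΔM = M₂ − M₁ = 647.5596 − 751.0827 = -103.5231 billion.

-103.5 billion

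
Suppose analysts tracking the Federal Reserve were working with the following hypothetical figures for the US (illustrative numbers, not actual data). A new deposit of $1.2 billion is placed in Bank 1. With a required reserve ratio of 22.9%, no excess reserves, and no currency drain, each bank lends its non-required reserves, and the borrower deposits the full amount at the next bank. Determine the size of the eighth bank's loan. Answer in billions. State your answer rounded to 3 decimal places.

$0.150 billion

Each bank lends a fraction (1 − rr) = 0.7710 of the deposit it receives, so Bank 8 receives 1.2·0.7710^7 and lends 1.2·0.7710^8 ≈ 0.1498 billion.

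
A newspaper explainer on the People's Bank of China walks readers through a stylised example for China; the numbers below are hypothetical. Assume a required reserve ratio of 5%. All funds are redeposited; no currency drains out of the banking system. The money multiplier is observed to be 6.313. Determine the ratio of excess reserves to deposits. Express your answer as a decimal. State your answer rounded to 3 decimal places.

Using m = 6.313. Since m = (1 + c)/(c + rr + e), the denominator satisfies c + rr + e = (1 + c)/m = (1 + 0) / 6.313 ≈ 0.158403.
With c = 0 and rr = 0.05, the ratio of excess reserves to deposits is 0.158403 − 0 − 0.05 = 0.108403.

0.108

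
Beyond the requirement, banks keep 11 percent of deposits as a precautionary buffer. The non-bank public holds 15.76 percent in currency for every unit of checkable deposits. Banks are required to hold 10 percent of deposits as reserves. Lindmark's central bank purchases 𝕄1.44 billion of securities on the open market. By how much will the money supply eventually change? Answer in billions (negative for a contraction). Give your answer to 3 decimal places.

𝕄4.535 billion

The money multiplier is m = (1 + c) / (rr + e + c) = (1 + 0.1576) / (0.1 + 0.11 + 0.1576) ≈ 3.14908.
The purchase adds 1.44 billion of base, so ΔM = m × ΔMB = 3.14908 × (+1.44) ≈ 4.5347 billion.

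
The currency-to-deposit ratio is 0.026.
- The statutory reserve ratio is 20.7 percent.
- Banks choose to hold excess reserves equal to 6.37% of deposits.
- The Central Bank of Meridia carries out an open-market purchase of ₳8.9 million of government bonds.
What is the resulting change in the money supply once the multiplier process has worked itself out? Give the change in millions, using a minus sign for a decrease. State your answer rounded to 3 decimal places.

₳30.777 million

The money multiplier is m = (1 + c) / (rr + e + c) = (1 + 0.026) / (0.207 + 0.0637 + 0.026) ≈ 3.45804.
The purchase adds 8.9 million of base, so ΔM = m × ΔMB = 3.45804 × (+8.9) ≈ 30.7766 million.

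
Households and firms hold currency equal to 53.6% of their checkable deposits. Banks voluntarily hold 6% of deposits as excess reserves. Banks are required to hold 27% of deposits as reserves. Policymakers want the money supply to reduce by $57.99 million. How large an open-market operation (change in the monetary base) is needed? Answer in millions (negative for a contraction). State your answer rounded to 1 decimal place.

-32.7 million

The money multiplier is m = (1 + c) / (rr + e + c) = (1 + 0.536) / (0.27 + 0.06 + 0.536) ≈ 1.7737.
ΔMB = ΔM / m = (−57.99) / 1.7737 ≈ -32.6944 million.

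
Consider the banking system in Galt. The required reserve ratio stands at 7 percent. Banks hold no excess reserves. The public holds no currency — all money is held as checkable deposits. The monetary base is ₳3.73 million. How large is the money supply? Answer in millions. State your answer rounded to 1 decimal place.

₳53.3 million

With no currency drain or excess reserves, the money multiplier is m = 1/rr = 1/0.07 ≈ 14.2857.
Money supply M = m × MB = 14.2857 × 3.73 ≈ 53.2857 million.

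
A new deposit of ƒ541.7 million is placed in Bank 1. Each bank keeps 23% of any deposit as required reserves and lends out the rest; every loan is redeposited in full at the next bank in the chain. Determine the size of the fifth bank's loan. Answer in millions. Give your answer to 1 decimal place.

Each bank lends a fraction (1 − rr) = 0.7700 of the deposit it receives, so Bank 5 receives 541.7·0.7700^4 and lends 541.7·0.7700^5 ≈ 146.6265 million.

ƒ146.6 million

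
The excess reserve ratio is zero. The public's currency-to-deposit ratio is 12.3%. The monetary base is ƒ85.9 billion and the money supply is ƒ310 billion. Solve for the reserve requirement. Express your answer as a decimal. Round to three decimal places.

0.188

Using m = M/MB = 310/85.9 ≈ 3.608847. Since m = (1 + c)/(c + rr + e), the denominator satisfies c + rr + e = (1 + c)/m = (1 + 0.123) / 3.608847 ≈ 0.311180.
With c = 0.123 and e = 0, the reserve requirement is 0.311180 − 0.123 − 0 = 0.18818.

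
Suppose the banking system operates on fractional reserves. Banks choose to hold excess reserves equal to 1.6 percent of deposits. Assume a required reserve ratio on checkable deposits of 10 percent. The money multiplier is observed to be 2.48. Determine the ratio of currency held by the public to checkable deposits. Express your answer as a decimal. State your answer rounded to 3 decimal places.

0.481

Using m = 2.48. From m = (1 + c)/(c + rr + e), rearranging gives 1 + c = m·(c + rr + e), so c·(1 − m) = m·(rr + e) − 1.
Hence c = [m·(rr + e) − 1]/(1 − m) = [2.48 × (0.1 + 0.016) − 1] / (1 − 2.48) ≈ 0.481297.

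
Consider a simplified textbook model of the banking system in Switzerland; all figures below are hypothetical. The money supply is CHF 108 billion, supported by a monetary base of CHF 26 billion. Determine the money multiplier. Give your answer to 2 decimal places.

4.15

The money multiplier is m = M / MB = 108 / 26 ≈ 4.15385.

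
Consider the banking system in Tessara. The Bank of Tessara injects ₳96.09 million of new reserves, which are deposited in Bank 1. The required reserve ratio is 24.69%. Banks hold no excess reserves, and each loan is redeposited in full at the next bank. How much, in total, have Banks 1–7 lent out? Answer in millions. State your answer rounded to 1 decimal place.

₳252.8 million

Bank i lends (1 − rr)^i of the original deposit: Bank 1 lends 96.09·0.7531 ≈ 72.3654, Bank 2 lends 96.09·0.7531² ≈ 54.4984, and so on.
Summing a geometric series: total = 96.09·[0.7531·(1 − 0.7531^7) / (1 − 0.7531)] ≈ 252.8262 million.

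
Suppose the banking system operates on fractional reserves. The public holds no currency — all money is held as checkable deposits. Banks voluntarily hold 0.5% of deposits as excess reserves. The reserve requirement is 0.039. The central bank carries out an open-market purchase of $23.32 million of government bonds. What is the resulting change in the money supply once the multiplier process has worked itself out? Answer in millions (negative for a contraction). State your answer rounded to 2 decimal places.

$530.00 million

The money multiplier is m = 1 / (rr + e) = 1 / (0.039 + 0.005) ≈ 22.72727.
The purchase adds 23.32 million of base, so ΔM = m × ΔMB = 22.72727 × (+23.32) ≈ 529.9999 million.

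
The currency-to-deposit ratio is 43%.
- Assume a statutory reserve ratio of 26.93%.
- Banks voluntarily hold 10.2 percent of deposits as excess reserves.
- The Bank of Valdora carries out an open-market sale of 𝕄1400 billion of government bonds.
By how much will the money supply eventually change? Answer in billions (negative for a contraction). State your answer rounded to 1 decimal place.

The money multiplier is m = (1 + c) / (rr + e + c) = (1 + 0.43) / (0.2693 + 0.102 + 0.43) ≈ 1.784600.
The sale removes 1400 billion of base, so ΔM = m × ΔMB = 1.784600 × (−1400) = -2498.44 billion.

-2498.4 billion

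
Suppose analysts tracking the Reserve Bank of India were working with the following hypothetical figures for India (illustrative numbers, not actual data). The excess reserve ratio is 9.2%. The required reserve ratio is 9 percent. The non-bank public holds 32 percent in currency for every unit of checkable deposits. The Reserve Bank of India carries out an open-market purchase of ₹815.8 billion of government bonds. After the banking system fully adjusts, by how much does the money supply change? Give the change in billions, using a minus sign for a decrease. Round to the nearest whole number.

₹2145 billion

The money multiplier is m = (1 + c) / (rr + e + c) = (1 + 0.32) / (0.09 + 0.092 + 0.32) ≈ 2.6295.
The purchase adds 815.8 billion of base, so ΔM = m × ΔMB = 2.6295 × (+815.8) = 2145.1461 billion.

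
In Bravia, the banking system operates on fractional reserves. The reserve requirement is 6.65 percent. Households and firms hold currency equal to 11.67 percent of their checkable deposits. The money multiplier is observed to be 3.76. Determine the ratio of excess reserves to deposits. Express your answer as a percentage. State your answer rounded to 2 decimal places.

Using m = 3.76. Since m = (1 + c)/(c + rr + e), the denominator satisfies c + rr + e = (1 + c)/m = (1 + 0.1167) / 3.76 ≈ 0.296995.
With c = 0.1167 and rr = 0.0665, the ratio of excess reserves to deposits is 0.296995 − 0.1167 − 0.0665 = 0.113795.

11.38%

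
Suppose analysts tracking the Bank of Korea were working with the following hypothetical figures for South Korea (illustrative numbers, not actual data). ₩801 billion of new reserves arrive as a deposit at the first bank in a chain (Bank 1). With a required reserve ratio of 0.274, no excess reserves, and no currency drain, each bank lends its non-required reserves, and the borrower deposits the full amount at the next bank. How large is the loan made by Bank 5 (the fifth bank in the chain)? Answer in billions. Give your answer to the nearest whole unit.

₩162 billion

Each bank lends a fraction (1 − rr) = 0.7260 of the deposit it receives, so Bank 5 receives 801·0.7260^4 and lends 801·0.7260^5 ≈ 161.5532 billion.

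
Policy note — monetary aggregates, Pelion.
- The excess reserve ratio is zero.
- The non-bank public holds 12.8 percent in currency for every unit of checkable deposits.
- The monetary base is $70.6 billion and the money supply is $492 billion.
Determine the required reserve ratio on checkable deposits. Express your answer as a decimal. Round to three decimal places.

Using m = M/MB = 492/70.6 ≈ 6.968839. Since m = (1 + c)/(c + rr + e), the denominator satisfies c + rr + e = (1 + c)/m = (1 + 0.128) / 6.968839 ≈ 0.161863.
With c = 0.128 and e = 0, the required reserve ratio on checkable deposits is 0.161863 − 0.128 − 0 = 0.033863.

0.034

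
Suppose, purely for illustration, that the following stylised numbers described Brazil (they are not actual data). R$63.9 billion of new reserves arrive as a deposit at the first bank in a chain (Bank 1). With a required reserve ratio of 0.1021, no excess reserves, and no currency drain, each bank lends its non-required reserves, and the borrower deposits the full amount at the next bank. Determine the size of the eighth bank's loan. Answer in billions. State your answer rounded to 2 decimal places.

Each bank lends a fraction (1 − rr) = 0.8979 of the deposit it receives, so Bank 8 receives 63.9·0.8979^7 and lends 63.9·0.8979^8 ≈ 26.9976 billion.

R$27.00 billion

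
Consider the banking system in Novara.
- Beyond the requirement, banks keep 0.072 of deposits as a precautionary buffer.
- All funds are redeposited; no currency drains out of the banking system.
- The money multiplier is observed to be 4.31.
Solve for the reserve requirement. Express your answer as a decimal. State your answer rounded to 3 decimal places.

Using m = 4.31. Since m = (1 + c)/(c + rr + e), the denominator satisfies c + rr + e = (1 + c)/m = (1 + 0) / 4.31 ≈ 0.232019.
With c = 0 and e = 0.072, the reserve requirement is 0.232019 − 0 − 0.072 = 0.160019.

0.160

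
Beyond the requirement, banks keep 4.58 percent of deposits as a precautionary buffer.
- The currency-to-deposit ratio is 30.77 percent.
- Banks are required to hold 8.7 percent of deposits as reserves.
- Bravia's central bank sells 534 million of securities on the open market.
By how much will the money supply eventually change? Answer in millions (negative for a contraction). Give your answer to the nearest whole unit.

The money multiplier is m = (1 + c) / (rr + e + c) = (1 + 0.3077) / (0.087 + 0.0458 + 0.3077) ≈ 2.9687.
The sale removes 534 million of base, so ΔM = m × ΔMB = 2.9687 × (−534) = -1585.2858 million.

-1585 million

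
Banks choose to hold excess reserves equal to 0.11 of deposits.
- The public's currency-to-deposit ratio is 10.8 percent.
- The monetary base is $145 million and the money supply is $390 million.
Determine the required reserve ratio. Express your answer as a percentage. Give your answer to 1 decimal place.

Using m = M/MB = 390/145 ≈ 2.689655. Since m = (1 + c)/(c + rr + e), the denominator satisfies c + rr + e = (1 + c)/m = (1 + 0.108) / 2.689655 ≈ 0.411949.
With c = 0.108 and e = 0.11, the required reserve ratio is 0.411949 − 0.108 − 0.11 = 0.193949.

19.4%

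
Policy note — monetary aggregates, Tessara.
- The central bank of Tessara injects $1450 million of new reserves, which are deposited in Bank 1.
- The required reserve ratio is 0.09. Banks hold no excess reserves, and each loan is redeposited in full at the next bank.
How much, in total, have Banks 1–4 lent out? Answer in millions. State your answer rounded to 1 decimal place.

Bank i lends (1 − rr)^i of the original deposit: Bank 1 lends 1450·0.9100 = 1319.5000, Bank 2 lends 1450·0.9100² = 1200.7450, and so on.
Summing a geometric series: total = 1450·[0.9100·(1 − 0.9100^4) / (1 − 0.9100)] ≈ 4607.2599 million.

$4607.3 million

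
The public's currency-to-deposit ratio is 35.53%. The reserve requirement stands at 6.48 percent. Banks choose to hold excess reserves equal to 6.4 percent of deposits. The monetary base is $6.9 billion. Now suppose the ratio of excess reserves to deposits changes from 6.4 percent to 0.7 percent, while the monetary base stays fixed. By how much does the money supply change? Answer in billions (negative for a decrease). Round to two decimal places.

Initially m₁ = (1 + 0.3553) / (0.0648 + 0.064 + 0.3553) ≈ 2.7996, so M₁ = 2.7996 × 6.9 ≈ 19.3172 billion.
After the change m₂ = (1 + 0.3553) / (0.0648 + 0.007 + 0.3553) ≈ 3.1733, so M₂ = 3.1733 × 6.9 ≈ 21.8958 billion.
ΔM = M₂ − M₁ = 21.8958 − 19.3172 = 2.5786 billion.

$2.58 billion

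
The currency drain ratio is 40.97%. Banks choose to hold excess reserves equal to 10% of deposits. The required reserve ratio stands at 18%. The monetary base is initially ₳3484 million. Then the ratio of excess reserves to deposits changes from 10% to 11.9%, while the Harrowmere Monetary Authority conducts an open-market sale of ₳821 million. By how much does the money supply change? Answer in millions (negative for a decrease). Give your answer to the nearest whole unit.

Before: m₁ = (1 + 0.4097) / (0.18 + 0.1 + 0.4097) ≈ 2.04393, MB₁ = 3484, so M₁ = 2.04393 × 3484 ≈ 7121.0521 million.
After: m₂ = (1 + 0.4097) / (0.18 + 0.119 + 0.4097) ≈ 1.98914, MB₂ = 3484 − 821 = 2663, so M₂ = 1.98914 × 2663 ≈ 5297.0798 million.
ΔM = M₂ − M₁ = 5297.0798 − 7121.0521 = -1823.9723 million.

-1824 million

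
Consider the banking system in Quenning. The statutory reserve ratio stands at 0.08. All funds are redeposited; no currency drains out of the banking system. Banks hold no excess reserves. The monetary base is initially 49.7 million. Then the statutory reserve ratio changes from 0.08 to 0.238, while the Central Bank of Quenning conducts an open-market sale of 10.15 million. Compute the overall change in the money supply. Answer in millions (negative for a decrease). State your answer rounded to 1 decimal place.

Before: m₁ = 1 / (0.08) = 12.5, MB₁ = 49.7, so M₁ = 12.5 × 49.7 = 621.25 million.
After: m₂ = 1 / (0.238) ≈ 4.2017, MB₂ = 49.7 − 10.15 = 39.55, so M₂ = 4.2017 × 39.55 ≈ 166.1772 million.
ΔM = M₂ − M₁ = 166.1772 − 621.25 = -455.0728 million.

-455.1 million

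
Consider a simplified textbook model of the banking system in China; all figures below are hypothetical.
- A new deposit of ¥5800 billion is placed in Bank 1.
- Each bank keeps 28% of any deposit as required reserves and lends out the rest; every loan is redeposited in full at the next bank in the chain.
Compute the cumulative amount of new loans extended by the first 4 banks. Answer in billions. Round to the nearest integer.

Bank i lends (1 − rr)^i of the original deposit: Bank 1 lends 5800·0.7200 = 4176.0000, Bank 2 lends 5800·0.7200² = 3006.7200, and so on.
Summing a geometric series: total = 5800·[0.7200·(1 − 0.7200^4) / (1 − 0.7200)] ≈ 10906.2420 billion.

¥10906 billion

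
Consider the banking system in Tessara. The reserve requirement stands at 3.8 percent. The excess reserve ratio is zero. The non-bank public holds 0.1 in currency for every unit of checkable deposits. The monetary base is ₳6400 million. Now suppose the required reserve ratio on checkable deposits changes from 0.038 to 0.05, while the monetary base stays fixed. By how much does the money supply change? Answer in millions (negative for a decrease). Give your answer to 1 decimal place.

Initially m₁ = (1 + 0.1) / (0.038 + 0.1) ≈ 7.971014, so M₁ = 7.971014 × 6400 = 51014.4896 million.
After the change m₂ = (1 + 0.1) / (0.05 + 0.1) ≈ 7.333333, so M₂ = 7.333333 × 6400 = 46933.3312 million.
ΔM = M₂ − M₁ = 46933.3312 − 51014.4896 = -4081.1584 million.

-4081.2 million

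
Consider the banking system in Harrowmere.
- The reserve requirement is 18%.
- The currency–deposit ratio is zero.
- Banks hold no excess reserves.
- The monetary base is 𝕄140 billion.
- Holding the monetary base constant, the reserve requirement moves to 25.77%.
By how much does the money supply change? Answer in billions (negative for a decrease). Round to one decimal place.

Initially m₁ = 1 / (0.18) ≈ 5.55556, so M₁ = 5.55556 × 140 = 777.7784 billion.
After the change m₂ = 1 / (0.2577) ≈ 3.88048, so M₂ = 3.88048 × 140 = 543.2672 billion.
ΔM = M₂ − M₁ = 543.2672 − 777.7784 = -234.5112 billion.

-234.5 billion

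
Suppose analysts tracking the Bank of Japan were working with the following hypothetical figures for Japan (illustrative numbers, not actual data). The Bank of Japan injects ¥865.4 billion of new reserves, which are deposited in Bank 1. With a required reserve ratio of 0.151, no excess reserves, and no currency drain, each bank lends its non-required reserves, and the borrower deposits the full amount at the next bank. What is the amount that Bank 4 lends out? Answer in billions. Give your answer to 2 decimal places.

Each bank lends a fraction (1 − rr) = 0.8490 of the deposit it receives, so Bank 4 receives 865.4·0.8490^3 and lends 865.4·0.8490^4 ≈ 449.6221 billion.

¥449.62 billion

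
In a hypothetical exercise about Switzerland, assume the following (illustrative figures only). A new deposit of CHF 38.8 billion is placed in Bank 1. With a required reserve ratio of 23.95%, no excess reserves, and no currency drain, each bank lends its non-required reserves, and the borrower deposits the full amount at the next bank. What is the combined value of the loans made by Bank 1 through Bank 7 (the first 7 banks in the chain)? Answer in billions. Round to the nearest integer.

Bank i lends (1 − rr)^i of the original deposit: Bank 1 lends 38.8·0.7605 = 29.5074, Bank 2 lends 38.8·0.7605² ≈ 22.4404, and so on.
Summing a geometric series: total = 38.8·[0.7605·(1 − 0.7605^7) / (1 − 0.7605)] ≈ 105.0774 billion.

CHF 105 billion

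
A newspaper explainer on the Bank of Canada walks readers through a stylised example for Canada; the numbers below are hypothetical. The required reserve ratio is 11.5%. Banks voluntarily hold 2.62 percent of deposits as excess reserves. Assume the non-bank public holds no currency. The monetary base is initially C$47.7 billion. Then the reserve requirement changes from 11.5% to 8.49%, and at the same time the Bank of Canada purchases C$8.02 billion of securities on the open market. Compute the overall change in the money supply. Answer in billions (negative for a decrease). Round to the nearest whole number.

Before: m₁ = 1 / (0.115 + 0.0262) ≈ 7.0822, MB₁ = 47.7, so M₁ = 7.0822 × 47.7 ≈ 337.8209 billion.
After: m₂ = 1 / (0.0849 + 0.0262) ≈ 9.0009, MB₂ = 47.7 + 8.02 = 55.72, so M₂ = 9.0009 × 55.72 ≈ 501.5301 billion.
ΔM = M₂ − M₁ = 501.5301 − 337.8209 = 163.7092 billion.

C$164 billion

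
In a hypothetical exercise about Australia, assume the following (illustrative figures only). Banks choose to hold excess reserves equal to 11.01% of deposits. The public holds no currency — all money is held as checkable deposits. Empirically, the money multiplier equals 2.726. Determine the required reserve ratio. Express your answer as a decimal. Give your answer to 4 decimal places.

0.2567

Using m = 2.726. Since m = (1 + c)/(c + rr + e), the denominator satisfies c + rr + e = (1 + c)/m = (1 + 0) / 2.726 ≈ 0.366838.
With c = 0 and e = 0.1101, the required reserve ratio is 0.366838 − 0 − 0.1101 = 0.256738.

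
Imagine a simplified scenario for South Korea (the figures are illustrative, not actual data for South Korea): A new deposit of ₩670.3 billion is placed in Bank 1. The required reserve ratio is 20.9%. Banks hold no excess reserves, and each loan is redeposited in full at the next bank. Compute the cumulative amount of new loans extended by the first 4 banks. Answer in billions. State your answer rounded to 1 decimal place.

₩1543.7 billion

Bank i lends (1 − rr)^i of the original deposit: Bank 1 lends 670.3·0.7910 = 530.2073, Bank 2 lends 670.3·0.7910² ≈ 419.3940, and so on.
Summing a geometric series: total = 670.3·[0.7910·(1 − 0.7910^4) / (1 − 0.7910)] ≈ 1543.7487 billion.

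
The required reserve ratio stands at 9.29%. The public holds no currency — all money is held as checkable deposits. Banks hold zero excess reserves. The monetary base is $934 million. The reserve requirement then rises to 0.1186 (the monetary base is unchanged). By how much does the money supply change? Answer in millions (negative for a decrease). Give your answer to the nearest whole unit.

Initially m₁ = 1 / (0.0929) ≈ 10.7643, so M₁ = 10.7643 × 934 = 10053.8562 million.
After the change m₂ = 1 / (0.1186) ≈ 8.4317, so M₂ = 8.4317 × 934 = 7875.2078 million.
ΔM = M₂ − M₁ = 7875.2078 − 10053.8562 = -2178.6484 million.

-2179 million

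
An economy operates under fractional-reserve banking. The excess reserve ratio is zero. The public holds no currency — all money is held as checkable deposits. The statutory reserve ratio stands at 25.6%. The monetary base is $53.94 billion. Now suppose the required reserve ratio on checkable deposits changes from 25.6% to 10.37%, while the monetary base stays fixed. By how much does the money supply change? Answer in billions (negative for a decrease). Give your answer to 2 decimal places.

Initially m₁ = 1 / (0.256) = 3.90625, so M₁ = 3.90625 × 53.94 ≈ 210.7031 billion.
After the change m₂ = 1 / (0.1037) ≈ 9.64320, so M₂ = 9.64320 × 53.94 ≈ 520.1542 billion.
ΔM = M₂ − M₁ = 520.1542 − 210.7031 = 309.4511 billion.

$309.45 billion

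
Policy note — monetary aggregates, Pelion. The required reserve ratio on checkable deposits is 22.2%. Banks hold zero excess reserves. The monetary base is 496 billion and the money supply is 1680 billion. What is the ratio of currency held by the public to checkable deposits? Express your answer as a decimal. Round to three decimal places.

Using m = M/MB = 1680/496 ≈ 3.387097. From m = (1 + c)/(c + rr + e), rearranging gives 1 + c = m·(c + rr + e), so c·(1 − m) = m·(rr + e) − 1.
Hence c = [m·(rr + e) − 1]/(1 − m) = [3.387097 × (0.222 + 0) − 1] / (1 − 3.387097) ≈ 0.103919.

0.104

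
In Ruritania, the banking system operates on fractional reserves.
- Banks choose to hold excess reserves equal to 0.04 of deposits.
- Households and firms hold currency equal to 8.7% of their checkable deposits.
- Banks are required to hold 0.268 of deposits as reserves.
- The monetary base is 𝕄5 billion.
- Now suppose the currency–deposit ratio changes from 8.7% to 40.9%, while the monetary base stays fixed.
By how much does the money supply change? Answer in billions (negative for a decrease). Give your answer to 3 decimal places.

Initially m₁ = (1 + 0.087) / (0.268 + 0.04 + 0.087) ≈ 2.75190, so M₁ = 2.75190 × 5 = 13.7595 billion.
After the change m₂ = (1 + 0.409) / (0.268 + 0.04 + 0.409) ≈ 1.96513, so M₂ = 1.96513 × 5 ≈ 9.8256 billion.
ΔM = M₂ − M₁ = 9.8256 − 13.7595 = -3.9339 billion.

-3.934 billion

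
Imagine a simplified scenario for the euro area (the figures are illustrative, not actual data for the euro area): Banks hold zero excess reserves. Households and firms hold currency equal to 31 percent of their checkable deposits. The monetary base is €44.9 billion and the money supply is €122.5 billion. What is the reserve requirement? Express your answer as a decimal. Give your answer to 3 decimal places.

Using m = M/MB = 122.5/44.9 ≈ 2.728285. Since m = (1 + c)/(c + rr + e), the denominator satisfies c + rr + e = (1 + c)/m = (1 + 0.31) / 2.728285 ≈ 0.480155.
With c = 0.31 and e = 0, the reserve requirement is 0.480155 − 0.31 − 0 = 0.170155.

0.170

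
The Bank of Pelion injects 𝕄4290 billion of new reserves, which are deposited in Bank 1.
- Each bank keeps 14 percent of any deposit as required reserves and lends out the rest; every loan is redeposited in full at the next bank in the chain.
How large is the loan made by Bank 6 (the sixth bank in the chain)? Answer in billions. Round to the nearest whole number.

𝕄1736 billion

Each bank lends a fraction (1 − rr) = 0.8600 of the deposit it receives, so Bank 6 receives 4290·0.8600^5 and lends 4290·0.8600^6 ≈ 1735.5934 billion.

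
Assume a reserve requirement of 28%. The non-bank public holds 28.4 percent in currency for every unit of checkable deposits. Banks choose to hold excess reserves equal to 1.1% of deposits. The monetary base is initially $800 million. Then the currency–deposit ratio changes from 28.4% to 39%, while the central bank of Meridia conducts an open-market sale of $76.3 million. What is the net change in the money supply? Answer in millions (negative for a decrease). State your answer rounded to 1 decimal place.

-309.3 million

Before: m₁ = (1 + 0.284) / (0.28 + 0.011 + 0.284) ≈ 2.23304, MB₁ = 800, so M₁ = 2.23304 × 800 = 1786.432 million.
After: m₂ = (1 + 0.39) / (0.28 + 0.011 + 0.39) ≈ 2.04112, MB₂ = 800 − 76.3 = 723.7, so M₂ = 2.04112 × 723.7 ≈ 1477.1585 million.
ΔM = M₂ − M₁ = 1477.1585 − 1786.432 = -309.2735 million.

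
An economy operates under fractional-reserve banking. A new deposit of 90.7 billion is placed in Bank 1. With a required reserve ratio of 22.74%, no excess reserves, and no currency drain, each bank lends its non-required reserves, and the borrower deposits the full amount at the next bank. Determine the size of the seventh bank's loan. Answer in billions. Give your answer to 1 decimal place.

Each bank lends a fraction (1 − rr) = 0.7726 of the deposit it receives, so Bank 7 receives 90.7·0.7726^6 and lends 90.7·0.7726^7 ≈ 14.9036 billion.

14.9 billion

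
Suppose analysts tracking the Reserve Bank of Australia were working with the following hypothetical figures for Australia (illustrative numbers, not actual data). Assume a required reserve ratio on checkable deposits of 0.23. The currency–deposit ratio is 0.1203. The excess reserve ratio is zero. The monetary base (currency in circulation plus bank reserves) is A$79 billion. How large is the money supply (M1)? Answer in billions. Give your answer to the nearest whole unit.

A$253 billion

The money multiplier is m = (1 + c) / (rr + c) = (1 + 0.1203) / (0.23 + 0.1203) ≈ 3.1981.
So M = m × MB = 3.1981 × 79 = 252.6499 billion.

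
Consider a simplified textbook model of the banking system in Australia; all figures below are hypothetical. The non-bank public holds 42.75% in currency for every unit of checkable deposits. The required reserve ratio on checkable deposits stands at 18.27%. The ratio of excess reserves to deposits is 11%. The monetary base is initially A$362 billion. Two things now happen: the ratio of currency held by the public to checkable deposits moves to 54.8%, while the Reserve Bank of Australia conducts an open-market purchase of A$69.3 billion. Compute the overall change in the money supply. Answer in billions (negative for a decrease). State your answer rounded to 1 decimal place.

Before: m₁ = (1 + 0.4275) / (0.1827 + 0.11 + 0.4275) ≈ 1.98209, MB₁ = 362, so M₁ = 1.98209 × 362 ≈ 717.5166 billion.
After: m₂ = (1 + 0.548) / (0.1827 + 0.11 + 0.548) ≈ 1.84132, MB₂ = 362 + 69.3 = 431.3, so M₂ = 1.84132 × 431.3 ≈ 794.1613 billion.
ΔM = M₂ − M₁ = 794.1613 − 717.5166 = 76.6447 billion.

A$76.6 billion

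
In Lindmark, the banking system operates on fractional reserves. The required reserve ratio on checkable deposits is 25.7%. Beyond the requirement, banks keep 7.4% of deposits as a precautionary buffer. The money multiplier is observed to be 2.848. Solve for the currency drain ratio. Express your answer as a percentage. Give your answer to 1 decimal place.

Using m = 2.848. From m = (1 + c)/(c + rr + e), rearranging gives 1 + c = m·(c + rr + e), so c·(1 − m) = m·(rr + e) − 1.
Hence c = [m·(rr + e) − 1]/(1 − m) = [2.848 × (0.257 + 0.074) − 1] / (1 − 2.848) ≈ 0.031013.

3.1%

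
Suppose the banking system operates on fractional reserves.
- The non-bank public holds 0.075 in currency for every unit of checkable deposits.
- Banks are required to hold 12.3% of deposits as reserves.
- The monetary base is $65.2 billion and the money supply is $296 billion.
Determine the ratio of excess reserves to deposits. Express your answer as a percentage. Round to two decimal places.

3.88%

Using m = M/MB = 296/65.2 ≈ 4.539877. Since m = (1 + c)/(c + rr + e), the denominator satisfies c + rr + e = (1 + c)/m = (1 + 0.075) / 4.539877 ≈ 0.236791.
With c = 0.075 and rr = 0.123, the ratio of excess reserves to deposits is 0.236791 − 0.075 − 0.123 = 0.038791.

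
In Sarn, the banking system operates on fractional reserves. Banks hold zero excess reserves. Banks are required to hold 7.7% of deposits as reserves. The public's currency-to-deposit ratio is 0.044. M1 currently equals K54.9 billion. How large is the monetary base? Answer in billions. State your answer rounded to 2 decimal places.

K6.36 billion

The money multiplier is m = (1 + c) / (rr + c) = (1 + 0.044) / (0.077 + 0.044) ≈ 8.62810.
MB = M / m = 54.9 / 8.62810 ≈ 6.3629 billion.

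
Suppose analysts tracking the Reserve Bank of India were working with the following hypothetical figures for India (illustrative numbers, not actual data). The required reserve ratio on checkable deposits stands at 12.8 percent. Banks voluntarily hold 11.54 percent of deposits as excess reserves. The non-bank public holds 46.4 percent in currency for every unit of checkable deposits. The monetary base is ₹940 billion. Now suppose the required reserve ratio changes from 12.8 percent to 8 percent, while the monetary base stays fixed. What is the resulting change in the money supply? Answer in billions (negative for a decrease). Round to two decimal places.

₹141.61 billion

Initially m₁ = (1 + 0.464) / (0.128 + 0.1154 + 0.464) ≈ 2.069550, so M₁ = 2.069550 × 940 = 1945.377 billion.
After the change m₂ = (1 + 0.464) / (0.08 + 0.1154 + 0.464) ≈ 2.220200, so M₂ = 2.220200 × 940 = 2086.988 billion.
ΔM = M₂ − M₁ = 2086.988 − 1945.377 = 141.611 billion.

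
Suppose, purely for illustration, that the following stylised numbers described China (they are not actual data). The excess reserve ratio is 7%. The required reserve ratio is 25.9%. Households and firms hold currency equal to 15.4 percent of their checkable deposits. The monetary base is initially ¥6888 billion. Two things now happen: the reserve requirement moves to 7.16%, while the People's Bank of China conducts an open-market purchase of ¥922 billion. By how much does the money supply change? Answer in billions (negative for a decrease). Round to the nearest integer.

Before: m₁ = (1 + 0.154) / (0.259 + 0.07 + 0.154) ≈ 2.38923, MB₁ = 6888, so M₁ = 2.38923 × 6888 ≈ 16457.0162 billion.
After: m₂ = (1 + 0.154) / (0.0716 + 0.07 + 0.154) ≈ 3.90392, MB₂ = 6888 + 922 = 7810, so M₂ = 3.90392 × 7810 = 30489.6152 billion.
ΔM = M₂ − M₁ = 30489.6152 − 16457.0162 = 14032.599 billion.

¥14033 billion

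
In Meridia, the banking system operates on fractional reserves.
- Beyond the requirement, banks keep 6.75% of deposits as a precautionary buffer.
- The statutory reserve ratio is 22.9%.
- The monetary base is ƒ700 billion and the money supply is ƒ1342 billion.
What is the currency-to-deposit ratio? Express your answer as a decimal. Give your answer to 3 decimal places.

0.471

Using m = M/MB = 1342/700 ≈ 1.917143. From m = (1 + c)/(c + rr + e), rearranging gives 1 + c = m·(c + rr + e), so c·(1 − m) = m·(rr + e) − 1.
Hence c = [m·(rr + e) − 1]/(1 − m) = [1.917143 × (0.229 + 0.0675) − 1] / (1 − 1.917143) ≈ 0.470556.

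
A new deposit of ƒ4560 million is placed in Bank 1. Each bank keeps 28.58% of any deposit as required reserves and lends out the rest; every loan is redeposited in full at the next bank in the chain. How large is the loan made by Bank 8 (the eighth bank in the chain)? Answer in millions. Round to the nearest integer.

Each bank lends a fraction (1 − rr) = 0.7142 of the deposit it receives, so Bank 8 receives 4560·0.7142^7 and lends 4560·0.7142^8 ≈ 308.6907 million.

ƒ309 million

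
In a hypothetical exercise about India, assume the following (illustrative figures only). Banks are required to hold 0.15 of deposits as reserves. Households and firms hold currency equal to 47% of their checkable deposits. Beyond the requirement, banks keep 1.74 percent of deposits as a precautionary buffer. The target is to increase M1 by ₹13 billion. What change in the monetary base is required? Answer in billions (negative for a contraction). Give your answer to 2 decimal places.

The money multiplier is m = (1 + c) / (rr + e + c) = (1 + 0.47) / (0.15 + 0.0174 + 0.47) ≈ 2.30624.
ΔMB = ΔM / m = (+13) / 2.30624 ≈ 5.6369 billion.

₹5.64 billion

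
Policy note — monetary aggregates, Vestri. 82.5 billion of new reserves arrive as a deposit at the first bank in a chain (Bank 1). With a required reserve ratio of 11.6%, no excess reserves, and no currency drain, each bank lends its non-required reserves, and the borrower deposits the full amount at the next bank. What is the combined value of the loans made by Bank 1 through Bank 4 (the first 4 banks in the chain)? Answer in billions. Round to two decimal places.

244.77 billion

Bank i lends (1 − rr)^i of the original deposit: Bank 1 lends 82.5·0.8840 = 72.9300, Bank 2 lends 82.5·0.8840² ≈ 64.4701, and so on.
Summing a geometric series: total = 82.5·[0.8840·(1 − 0.8840^4) / (1 − 0.8840)] ≈ 244.7723 billion.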